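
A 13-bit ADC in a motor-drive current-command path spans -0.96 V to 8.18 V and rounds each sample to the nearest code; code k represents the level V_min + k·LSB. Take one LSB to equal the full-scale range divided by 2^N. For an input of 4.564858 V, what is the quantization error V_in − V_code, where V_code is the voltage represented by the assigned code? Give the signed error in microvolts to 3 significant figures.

Range = 8.18 − (-0.96) = 9.14 V. LSB = 9.14 V / 2^13 ≈ 1.116 mV.
(4.564858 − (-0.96)) / LSB = 5.524858 × 8192/9.14 = 4951.8202. Nearest integer: k = 4952.
Reconstructed level: -0.96 + 4952 × 9.14/8192 V = 4.565058594 V.
V_in − V_code = 4.564858 − (4.565058594) = −201 µV.

−201 µV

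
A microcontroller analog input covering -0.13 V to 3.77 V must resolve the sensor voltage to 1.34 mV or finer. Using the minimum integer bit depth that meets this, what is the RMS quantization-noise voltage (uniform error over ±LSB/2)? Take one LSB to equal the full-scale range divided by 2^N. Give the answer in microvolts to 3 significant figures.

275 µV

Full-scale range = 3.77 V − (-0.13 V) = 3.9 V.
Levels needed ≥ 3.9/1.34 mV = 2910. 2^12 = 4096 suffices, so N_min = 12.
One LSB is 3.9 V / 4096 = 0.95215 mV.
V_rms = LSB/√12 = 275 µV.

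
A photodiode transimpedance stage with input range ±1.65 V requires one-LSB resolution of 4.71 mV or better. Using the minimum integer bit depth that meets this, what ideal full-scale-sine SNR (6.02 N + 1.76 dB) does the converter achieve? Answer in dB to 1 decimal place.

Range = 1.65 − (-1.65) = 3.3 V.
Levels needed ≥ 3.3/4.71 mV = 700.6. 2^10 = 1024 suffices, so N_min = 10.
Ideal SNR at N = 10: 6.02·10 + 1.76 = 62.0 dB.

62.0 dB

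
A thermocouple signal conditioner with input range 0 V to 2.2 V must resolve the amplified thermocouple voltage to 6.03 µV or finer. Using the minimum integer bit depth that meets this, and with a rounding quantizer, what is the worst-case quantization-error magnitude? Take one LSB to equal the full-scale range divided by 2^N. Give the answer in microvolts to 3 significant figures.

Range is 2.2 V.
Required number of levels: 2.2/6.03 µV = 364840; smallest N with 2^N ≥ that is 19.
Step size = 2.2/524288 V = 4.1962 µV.
|e|_max = LSB/2 = 2.10 µV.

2.10 µV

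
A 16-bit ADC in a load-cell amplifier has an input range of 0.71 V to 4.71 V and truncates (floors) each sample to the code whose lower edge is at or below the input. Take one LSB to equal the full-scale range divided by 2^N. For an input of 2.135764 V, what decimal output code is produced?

23359

Range = 4.71 − (0.71) = 4 V. LSB = 4 V / 2^16 ≈ 61.04 µV.
(V_in − V_min) × 2^16/range = (2.135764 − (0.71)) × 65536/4 = 23359.717.
Floor → code = 23359.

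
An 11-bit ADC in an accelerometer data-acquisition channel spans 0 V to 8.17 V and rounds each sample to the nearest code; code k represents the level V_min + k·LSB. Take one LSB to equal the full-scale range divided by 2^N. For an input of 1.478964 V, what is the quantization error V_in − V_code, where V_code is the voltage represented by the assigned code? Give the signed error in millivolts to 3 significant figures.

−1.05 mV

Span = 8.17 V. LSB = 8.17 V / 2^11 ≈ 3.989 mV.
Position in LSBs: (1.478964 − (0)) × 2048/8.17 = 370.7366; rounding gives k = 371.
Reconstructed level: 0 + 371 × 8.17/2048 V = 1.480014648 V.
e = 1.478964 − (1.480014648) = −1.05 mV.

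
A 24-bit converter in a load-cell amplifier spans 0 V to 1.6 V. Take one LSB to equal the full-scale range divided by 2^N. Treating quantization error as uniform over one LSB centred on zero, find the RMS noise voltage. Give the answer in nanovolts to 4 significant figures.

27.53 nV

Range is 1.6 V.
Step size = 1.6/16777216 V = 95.3674 nV.
σ_q = LSB/√12 = 95.3674 nV/3.4641 = 27.53 nV.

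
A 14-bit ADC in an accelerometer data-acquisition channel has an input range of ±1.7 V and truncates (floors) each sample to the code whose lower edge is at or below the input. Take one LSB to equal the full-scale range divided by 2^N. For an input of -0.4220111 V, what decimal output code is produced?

Span: 1.7 V − (-1.7 V) = 3.4 V. LSB = 3.4 V / 2^14 ≈ 207.5 µV.
V_in − V_min = -0.4220111 − (-1.7) = 1.2779889 V.
Divide by LSB: 1.2779889 × 16384/3.4 = 6158.4030.
Truncating gives code 6158.

6158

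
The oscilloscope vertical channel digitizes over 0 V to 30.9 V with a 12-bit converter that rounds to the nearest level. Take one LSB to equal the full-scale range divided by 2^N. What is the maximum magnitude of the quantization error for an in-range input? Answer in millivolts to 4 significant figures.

3.772 mV

Range is 30.9 V.
Step size = 30.9/4096 V = 7.54395 mV.
A rounding quantizer has |error| ≤ LSB/2 = 3.772 mV.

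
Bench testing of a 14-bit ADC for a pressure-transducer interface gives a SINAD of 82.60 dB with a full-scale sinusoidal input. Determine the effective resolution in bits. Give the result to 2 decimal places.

ENOB = (SINAD − 1.76) / 6.02 = (82.60 − 1.76) / 6.02 = 80.84 / 6.02 = 13.4286.

13.43 bits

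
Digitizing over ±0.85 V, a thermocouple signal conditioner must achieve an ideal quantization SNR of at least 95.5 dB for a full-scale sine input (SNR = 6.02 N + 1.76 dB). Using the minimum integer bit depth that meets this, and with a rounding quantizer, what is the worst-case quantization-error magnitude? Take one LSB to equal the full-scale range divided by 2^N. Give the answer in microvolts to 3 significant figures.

13.0 µV

Span: 0.85 V − (-0.85 V) = 1.7 V.
6.02 N + 1.76 ≥ 95.5 gives N ≥ 15.571, so the minimum integer is 16.
One LSB is 1.7 V / 65536 = 25.940 µV.
Max error for round-to-nearest is LSB/2 = 13.0 µV.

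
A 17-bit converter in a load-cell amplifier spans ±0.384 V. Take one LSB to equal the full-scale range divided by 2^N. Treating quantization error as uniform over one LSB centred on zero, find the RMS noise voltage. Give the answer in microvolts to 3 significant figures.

Range = 0.384 − (-0.384) = 0.768 V.
Step size = 0.768/131072 V = 5.8594 µV.
V_rms = LSB/√12 = 5.8594 µV / √12 = 1.69 µV.

1.69 µV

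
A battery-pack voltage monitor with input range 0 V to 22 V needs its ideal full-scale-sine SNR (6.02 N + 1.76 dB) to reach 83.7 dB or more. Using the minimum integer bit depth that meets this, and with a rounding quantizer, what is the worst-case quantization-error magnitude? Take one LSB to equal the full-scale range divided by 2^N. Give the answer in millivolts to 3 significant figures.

0.671 mV

Range is 22 V.
6.02 N + 1.76 ≥ 83.7 gives N ≥ 13.611, so the minimum integer is 14.
LSB = 22 V / 2^14 = 1.3428 mV.
Half an LSB is 0.671 mV.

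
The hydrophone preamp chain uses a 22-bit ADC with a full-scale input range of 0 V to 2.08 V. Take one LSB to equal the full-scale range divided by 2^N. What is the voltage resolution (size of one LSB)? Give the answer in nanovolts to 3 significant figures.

496 nV

Range is 2.08 V.
There are 2^22 = 4194304 steps.
One LSB is 2.08 V / 4194304 = 496 nV.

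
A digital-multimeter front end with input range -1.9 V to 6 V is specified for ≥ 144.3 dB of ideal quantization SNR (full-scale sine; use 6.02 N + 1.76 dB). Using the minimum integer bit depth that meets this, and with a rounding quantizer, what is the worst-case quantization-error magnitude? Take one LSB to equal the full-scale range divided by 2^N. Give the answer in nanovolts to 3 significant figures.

Span: 6 V − (-1.9 V) = 7.9 V.
Required N = ⌈(144.3 − 1.76)/6.02⌉ = ⌈23.678⌉ = 24.
Step size = 7.9/16777216 V = 470.88 nV.
|e|_max = LSB/2 = 235 nV.

235 nV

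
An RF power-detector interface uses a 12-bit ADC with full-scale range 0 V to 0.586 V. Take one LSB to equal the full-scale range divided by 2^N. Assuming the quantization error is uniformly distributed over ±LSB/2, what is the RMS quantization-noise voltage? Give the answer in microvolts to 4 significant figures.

Full-scale range = 0.586 V.
Step size = 0.586/4096 V = 143.066 µV.
σ_q = LSB/√12 = 143.066 µV/3.4641 = 41.30 µV.

41.30 µV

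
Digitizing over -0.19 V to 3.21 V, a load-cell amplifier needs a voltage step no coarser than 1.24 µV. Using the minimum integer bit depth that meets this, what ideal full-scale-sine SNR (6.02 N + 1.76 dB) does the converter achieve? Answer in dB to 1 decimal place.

134.2 dB

Full-scale range = 3.21 V − (-0.19 V) = 3.4 V.
3.4 V / 1.24 µV = 2.742e6. Since 2^21 = 2097152 and 2^22 = 4194304, N = 22.
Ideal SNR at N = 22: 6.02·22 + 1.76 = 134.2 dB.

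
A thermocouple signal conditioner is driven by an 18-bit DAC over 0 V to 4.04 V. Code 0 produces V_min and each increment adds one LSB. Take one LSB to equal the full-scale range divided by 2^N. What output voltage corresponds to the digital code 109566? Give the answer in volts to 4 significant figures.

Span = 4.04 V. LSB = 4.04 V / 2^18.
Output = V_min + (109566/262144) × range = 0 + 0.417961 × 4.04 V
      = 0 V + 1.68856 V = 1.68856 V.

1.689 V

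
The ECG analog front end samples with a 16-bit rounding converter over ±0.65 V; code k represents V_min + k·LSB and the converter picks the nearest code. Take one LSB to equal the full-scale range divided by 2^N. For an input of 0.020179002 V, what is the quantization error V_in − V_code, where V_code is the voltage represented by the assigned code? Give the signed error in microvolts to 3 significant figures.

Full-scale range = 0.65 V − (-0.65 V) = 1.3 V. LSB = 1.3 V / 2^16 ≈ 19.84 µV.
Position in LSBs: (0.020179002 − (-0.65)) × 65536/1.3 = 33785.2701; rounding gives k = 33785.
Reconstructed level: -0.65 + 33785 × 1.3/65536 V = 0.020173645020 V.
e = 0.020179002 − (0.020173645020) = +5.36 µV.

+5.36 µV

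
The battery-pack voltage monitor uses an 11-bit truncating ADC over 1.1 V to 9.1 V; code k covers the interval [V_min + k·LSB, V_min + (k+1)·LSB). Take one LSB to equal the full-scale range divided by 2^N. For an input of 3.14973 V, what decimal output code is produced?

524

Full-scale range = 9.1 V − (1.1 V) = 8 V. LSB = 8 V / 2^11 ≈ 3.906 mV.
(V_in − V_min) × 2^11/range = (3.14973 − (1.1)) × 2048/8 = 524.731.
Floor → code = 524.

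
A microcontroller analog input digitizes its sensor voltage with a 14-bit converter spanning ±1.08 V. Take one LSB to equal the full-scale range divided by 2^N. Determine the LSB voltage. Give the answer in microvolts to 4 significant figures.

131.8 µV

Span: 1.08 V − (-1.08 V) = 2.16 V.
2^14 = 16384 levels.
Step size = 2.16/16384 V = 131.8 µV.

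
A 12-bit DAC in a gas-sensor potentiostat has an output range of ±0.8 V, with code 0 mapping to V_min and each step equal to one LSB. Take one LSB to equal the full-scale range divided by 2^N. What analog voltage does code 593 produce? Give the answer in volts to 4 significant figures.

-0.5684 V

Full-scale range = 0.8 V − (-0.8 V) = 1.6 V. LSB = 1.6 V / 2^12.
Output = V_min + (593/4096) × range = -0.8 + 0.144775 × 1.6 V
      = -0.8 + 0.231641 = -0.568359 V.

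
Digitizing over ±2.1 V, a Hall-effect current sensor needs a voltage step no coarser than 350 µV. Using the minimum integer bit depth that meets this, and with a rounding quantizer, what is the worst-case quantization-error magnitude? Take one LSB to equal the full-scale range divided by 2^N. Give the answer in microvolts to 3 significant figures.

128 µV

The full-scale span is 2.1 − (-2.1) = 4.2 V.
4.2 V / 350 µV = 12000. Since 2^13 = 8192 and 2^14 = 16384, N = 14.
One LSB is 4.2 V / 16384 = 256.35 µV.
Max error for round-to-nearest is LSB/2 = 128 µV.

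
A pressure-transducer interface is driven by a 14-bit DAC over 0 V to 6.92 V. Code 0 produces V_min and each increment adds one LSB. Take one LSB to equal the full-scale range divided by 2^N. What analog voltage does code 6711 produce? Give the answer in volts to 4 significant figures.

2.834 V

Range is 6.92 V. LSB = 6.92 V / 2^14.
Output = V_min + (6711/16384) × range = 0 + 0.409607 × 6.92 V
      = 0 V + 2.83448 V = 2.83448 V.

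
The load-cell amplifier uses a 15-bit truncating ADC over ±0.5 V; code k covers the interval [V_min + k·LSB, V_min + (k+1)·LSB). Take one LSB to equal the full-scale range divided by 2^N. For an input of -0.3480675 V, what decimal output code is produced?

Span: 0.5 V − (-0.5 V) = 1 V. LSB = 1 V / 2^15 ≈ 30.52 µV.
(V_in − V_min) × 2^15/range = (-0.3480675 − (-0.5)) × 32768/1 = 4978.524.
Floor → code = 4978.

4978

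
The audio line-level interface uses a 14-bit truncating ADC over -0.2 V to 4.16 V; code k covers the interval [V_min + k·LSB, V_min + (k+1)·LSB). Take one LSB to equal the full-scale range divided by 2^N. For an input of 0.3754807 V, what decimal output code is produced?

Full-scale range = 4.16 V − (-0.2 V) = 4.36 V. LSB = 4.36 V / 2^14 ≈ 266.1 µV.
V_in − V_min = 0.3754807 − (-0.2) = 0.5754807 V.
Divide by LSB: 0.5754807 × 16384/4.36 = 2162.5403.
Truncating gives code 2162.

2162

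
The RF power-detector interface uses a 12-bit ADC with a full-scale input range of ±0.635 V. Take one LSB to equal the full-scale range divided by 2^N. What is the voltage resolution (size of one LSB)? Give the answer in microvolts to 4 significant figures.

310.1 µV

Span: 0.635 V − (-0.635 V) = 1.27 V.
Number of codes = 2^12 = 4096.
LSB = 1.27 V / 2^12 = 310.1 µV.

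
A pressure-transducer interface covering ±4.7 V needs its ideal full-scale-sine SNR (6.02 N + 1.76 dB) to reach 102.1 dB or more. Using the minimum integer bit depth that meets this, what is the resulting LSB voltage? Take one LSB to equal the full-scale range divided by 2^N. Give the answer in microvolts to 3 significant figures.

Range = 4.7 − (-4.7) = 9.4 V.
Required N = ⌈(102.1 − 1.76)/6.02⌉ = ⌈16.668⌉ = 17.
LSB = 9.4 V ÷ 2^17 = 9.4/131072 V = 71.7 µV.

71.7 µV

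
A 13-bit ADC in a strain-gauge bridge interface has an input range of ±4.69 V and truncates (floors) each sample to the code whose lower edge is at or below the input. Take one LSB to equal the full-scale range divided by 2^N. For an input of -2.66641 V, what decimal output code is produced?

1767

Span: 4.69 V − (-4.69 V) = 9.38 V. LSB = 9.38 V / 2^13 ≈ 1.145 mV.
code = ⌊(V_in − V_min)/LSB⌋ = ⌊(V_in − V_min) × 2^13 / range⌋
     = ⌊(-2.66641 − (-4.69)) × 8192 / 9.38⌋ = ⌊2.02359 × 8192/9.38⌋
     = ⌊1767.297⌋ = 1767.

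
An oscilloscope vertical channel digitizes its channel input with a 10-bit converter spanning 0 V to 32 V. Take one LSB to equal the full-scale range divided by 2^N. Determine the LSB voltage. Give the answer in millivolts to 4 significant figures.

V_FS = 32 V.
Number of codes = 2^10 = 1024.
LSB = 32 V ÷ 2^10 = 32/1024 V = 31.25 mV.

31.25 mV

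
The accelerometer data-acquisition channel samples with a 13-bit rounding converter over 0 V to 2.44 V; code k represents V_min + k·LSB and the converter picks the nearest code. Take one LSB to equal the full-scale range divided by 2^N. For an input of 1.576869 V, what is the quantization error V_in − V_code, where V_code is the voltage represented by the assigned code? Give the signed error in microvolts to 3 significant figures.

Range is 2.44 V. LSB = 2.44 V / 2^13 ≈ 297.9 µV.
Position in LSBs: (1.576869 − (0)) × 8192/2.44 = 5294.1438; rounding gives k = 5294.
Reconstructed level: 0 + 5294 × 2.44/8192 V = 1.576826172 V.
Error = V_in − V_code = 1.576869 − (1.576826172) = +42.8 µV.

+42.8 µV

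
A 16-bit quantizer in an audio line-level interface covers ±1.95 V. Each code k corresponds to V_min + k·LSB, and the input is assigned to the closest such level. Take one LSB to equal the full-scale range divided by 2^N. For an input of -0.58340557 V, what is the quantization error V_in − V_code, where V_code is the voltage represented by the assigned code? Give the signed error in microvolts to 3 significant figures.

+23.4 µV

Span: 1.95 V − (-1.95 V) = 3.9 V. LSB = 3.9 V / 2^16 ≈ 59.51 µV.
(-0.58340557 − (-1.95)) / LSB = 1.36659443 × 65536/3.9 = 22964.3930. Nearest integer: k = 22964.
V_code = -1.95 + (22964/65536) × 3.9 = -0.58342895508 V.
V_in − V_code = -0.58340557 − (-0.58342895508) = +23.4 µV.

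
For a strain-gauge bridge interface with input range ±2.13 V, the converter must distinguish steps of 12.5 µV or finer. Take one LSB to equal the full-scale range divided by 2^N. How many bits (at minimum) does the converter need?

The full-scale span is 2.13 − (-2.13) = 4.26 V.
4.26 V / 12.5 µV = 340800. Since 2^18 = 262144 and 2^19 = 524288, N = 19.

19 bits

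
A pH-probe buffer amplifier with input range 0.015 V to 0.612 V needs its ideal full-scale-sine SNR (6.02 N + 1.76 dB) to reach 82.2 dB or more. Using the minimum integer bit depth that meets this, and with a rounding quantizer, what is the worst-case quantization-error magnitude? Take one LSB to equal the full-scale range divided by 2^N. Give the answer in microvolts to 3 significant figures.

18.2 µV

Span: 0.612 V − (0.015 V) = 0.597 V.
Solving 6.02 N ≥ 82.2 − 1.76: N ≥ 13.362. Round up → N = 14.
LSB = 0.597 V ÷ 2^14 = 0.597/16384 V = 36.438 µV.
Max error for round-to-nearest is LSB/2 = 18.2 µV.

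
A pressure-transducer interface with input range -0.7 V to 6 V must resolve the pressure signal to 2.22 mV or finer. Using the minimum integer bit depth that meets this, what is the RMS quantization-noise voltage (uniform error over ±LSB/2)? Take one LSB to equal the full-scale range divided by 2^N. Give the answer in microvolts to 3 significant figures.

Span: 6 V − (-0.7 V) = 6.7 V.
6.7 V / 2.22 mV = 3018. Since 2^11 = 2048 and 2^12 = 4096, N = 12.
Step size = 6.7/4096 V = 1.6357 mV.
V_rms = LSB/√12 = 472 µV.

472 µV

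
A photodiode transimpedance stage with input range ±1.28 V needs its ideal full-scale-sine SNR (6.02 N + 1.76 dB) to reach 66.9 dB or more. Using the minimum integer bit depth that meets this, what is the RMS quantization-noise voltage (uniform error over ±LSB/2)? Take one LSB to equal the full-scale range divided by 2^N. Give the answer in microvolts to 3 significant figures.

361 µV

Span: 1.28 V − (-1.28 V) = 2.56 V.
Required N = ⌈(66.9 − 1.76)/6.02⌉ = ⌈10.821⌉ = 11.
LSB = 2.56 V / 2^11 = 1.2500 mV.
RMS noise = LSB/√12 = 361 µV.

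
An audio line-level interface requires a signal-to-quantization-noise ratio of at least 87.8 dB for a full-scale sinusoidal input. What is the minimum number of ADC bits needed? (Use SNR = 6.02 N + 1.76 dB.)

N ≥ (87.8 − 1.76)/6.02 = 14.292 → N_min = 15.

15 bits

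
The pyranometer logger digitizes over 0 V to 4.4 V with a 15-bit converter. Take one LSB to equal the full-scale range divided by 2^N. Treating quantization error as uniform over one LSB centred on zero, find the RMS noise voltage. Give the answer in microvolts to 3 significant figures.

38.8 µV

Span = 4.4 V.
LSB = 4.4 V ÷ 2^15 = 4.4/32768 V = 134.28 µV.
σ_q = LSB/√12 = 134.28 µV/3.4641 = 38.8 µV.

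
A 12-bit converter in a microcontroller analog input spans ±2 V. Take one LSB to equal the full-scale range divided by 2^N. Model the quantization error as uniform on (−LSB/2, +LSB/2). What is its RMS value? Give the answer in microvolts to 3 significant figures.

Full-scale range = 2 V − (-2 V) = 4 V.
LSB = 4 V ÷ 2^12 = 4/4096 V = 0.97656 mV.
RMS of a uniform error over width LSB is LSB/√12 = 282 µV.

282 µV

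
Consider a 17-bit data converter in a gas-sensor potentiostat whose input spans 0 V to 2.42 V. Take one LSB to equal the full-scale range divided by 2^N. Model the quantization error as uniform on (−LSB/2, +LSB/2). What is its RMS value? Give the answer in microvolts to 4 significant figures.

Range is 2.42 V.
Step size = 2.42/131072 V = 18.4631 µV.
For a uniform distribution on [−LSB/2, +LSB/2], V_rms = LSB/√12 = 18.4631 µV/3.4641 = 5.330 µV.

5.330 µV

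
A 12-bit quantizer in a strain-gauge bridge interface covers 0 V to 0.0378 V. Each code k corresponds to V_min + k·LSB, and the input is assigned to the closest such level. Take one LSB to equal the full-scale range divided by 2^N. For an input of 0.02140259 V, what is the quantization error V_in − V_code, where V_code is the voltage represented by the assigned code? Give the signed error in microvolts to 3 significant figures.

Range is 0.0378 V. LSB = 0.0378 V / 2^12 ≈ 9.229 µV.
(V_in − V_min)/LSB = (0.02140259 − (0)) × 4096/0.0378 = 2319.1801 → nearest code k = 2319.
V_code = V_min + k × range/2^12 = 0 + 2319 × 0.0378/4096 = 0.02140092773 V.
e = 0.02140259 − (0.02140092773) = +1.66 µV.

+1.66 µV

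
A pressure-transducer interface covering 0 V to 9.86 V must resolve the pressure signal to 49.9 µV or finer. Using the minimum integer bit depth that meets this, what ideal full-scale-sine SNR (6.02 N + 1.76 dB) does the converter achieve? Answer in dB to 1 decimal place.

110.1 dB

Span = 9.86 V.
Required number of levels: 9.86/49.9 µV = 197600; smallest N with 2^N ≥ that is 18.
Ideal SNR at N = 18: 6.02·18 + 1.76 = 110.1 dB.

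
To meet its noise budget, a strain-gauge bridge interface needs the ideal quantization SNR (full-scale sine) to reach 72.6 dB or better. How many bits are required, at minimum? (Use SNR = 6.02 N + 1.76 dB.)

12 bits

Required N = ⌈(72.6 − 1.76)/6.02⌉ = ⌈11.767⌉ = 12.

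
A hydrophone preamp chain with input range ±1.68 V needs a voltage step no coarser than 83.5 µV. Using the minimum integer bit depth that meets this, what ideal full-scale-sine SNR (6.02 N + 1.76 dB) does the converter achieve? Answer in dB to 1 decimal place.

98.1 dB

Range = 1.68 − (-1.68) = 3.36 V.
Levels needed ≥ 3.36/83.5 µV = 40240. 2^16 = 65536 suffices, so N_min = 16.
Ideal SNR at N = 16: 6.02·16 + 1.76 = 98.1 dB.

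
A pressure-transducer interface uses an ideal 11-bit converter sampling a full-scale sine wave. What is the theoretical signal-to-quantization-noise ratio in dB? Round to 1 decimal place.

For an ideal N-bit converter with full-scale sine input, SNR = 6.02 N + 1.76 dB. SNR = 6.02 × 11 + 1.76 = 66.22 + 1.76 = 67.98 dB.

68.0 dB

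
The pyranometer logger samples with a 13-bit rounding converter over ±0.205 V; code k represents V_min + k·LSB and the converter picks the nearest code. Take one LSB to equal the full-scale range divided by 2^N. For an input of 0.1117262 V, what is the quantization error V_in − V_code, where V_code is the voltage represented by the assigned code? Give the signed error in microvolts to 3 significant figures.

+17.2 µV

Span: 0.205 V − (-0.205 V) = 0.41 V. LSB = 0.41 V / 2^13 ≈ 50.05 µV.
(V_in − V_min)/LSB = (0.1117262 − (-0.205)) × 8192/0.41 = 6328.3440 → nearest code k = 6328.
Reconstructed level: -0.205 + 6328 × 0.41/8192 V = 0.1117089844 V.
Error = V_in − V_code = 0.1117262 − (0.1117089844) = +17.2 µV.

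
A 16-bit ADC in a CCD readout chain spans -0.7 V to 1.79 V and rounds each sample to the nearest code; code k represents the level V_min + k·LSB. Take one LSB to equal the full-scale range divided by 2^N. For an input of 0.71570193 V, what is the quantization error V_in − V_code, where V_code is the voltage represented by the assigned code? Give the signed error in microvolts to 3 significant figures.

−6.84 µV

Range = 1.79 − (-0.7) = 2.49 V. LSB = 2.49 V / 2^16 ≈ 37.99 µV.
(V_in − V_min)/LSB = (0.71570193 − (-0.7)) × 65536/2.49 = 37260.8200 → nearest code k = 37261.
V_code = -0.7 + (37261/65536) × 2.49 = 0.71570877075 V.
e = 0.71570193 − (0.71570877075) = −6.84 µV.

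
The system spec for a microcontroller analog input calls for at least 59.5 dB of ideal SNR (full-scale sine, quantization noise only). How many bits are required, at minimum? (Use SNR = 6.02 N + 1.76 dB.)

N ≥ (59.5 − 1.76)/6.02 = 9.591 → N_min = 10.

10 bits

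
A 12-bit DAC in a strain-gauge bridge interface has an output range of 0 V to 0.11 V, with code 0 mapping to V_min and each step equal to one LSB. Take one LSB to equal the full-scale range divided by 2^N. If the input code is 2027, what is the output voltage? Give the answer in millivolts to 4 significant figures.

Span = 0.11 V. LSB = 0.11 V / 2^12.
V_out = V_min + code × LSB = 0 V + 2027 × 0.11 V / 4096
      = 0 V + 0.0544360 V = 0.0544360 V.

54.44 mV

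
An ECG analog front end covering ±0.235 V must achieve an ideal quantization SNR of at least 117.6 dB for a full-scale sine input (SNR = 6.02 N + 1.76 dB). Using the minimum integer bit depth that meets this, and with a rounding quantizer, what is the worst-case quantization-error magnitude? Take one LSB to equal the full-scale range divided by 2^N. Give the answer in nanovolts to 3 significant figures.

Span: 0.235 V − (-0.235 V) = 0.47 V.
N ≥ (117.6 − 1.76)/6.02 = 19.243 → N_min = 20.
LSB = 0.47 V ÷ 2^20 = 0.47/1048576 V = 448.23 nV.
Half an LSB is 224 nV.

224 nV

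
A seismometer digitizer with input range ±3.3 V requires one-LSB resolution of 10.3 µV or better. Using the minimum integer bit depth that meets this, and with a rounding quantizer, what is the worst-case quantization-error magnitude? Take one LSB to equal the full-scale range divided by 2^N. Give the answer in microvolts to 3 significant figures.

3.15 µV

The full-scale span is 3.3 − (-3.3) = 6.6 V.
6.6 V / 10.3 µV = 640800. Since 2^19 = 524288 and 2^20 = 1048576, N = 20.
LSB = 6.6 V ÷ 2^20 = 6.6/1048576 V = 6.2943 µV.
Half an LSB is 3.15 µV.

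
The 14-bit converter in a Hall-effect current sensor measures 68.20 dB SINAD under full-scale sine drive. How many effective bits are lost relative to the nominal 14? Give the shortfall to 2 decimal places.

Effective bits = (68.20 − 1.76)/6.02 = 11.0365.
Lost resolution: 14 − 11.0365 = 2.9635 bits.

2.96 bits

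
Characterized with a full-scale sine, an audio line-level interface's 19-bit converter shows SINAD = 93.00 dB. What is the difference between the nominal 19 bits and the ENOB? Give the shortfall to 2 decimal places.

N_eff = (93.00 − 1.76)/6.02 = 15.1561 bits.
Lost resolution: 19 − 15.1561 = 3.8439 bits.

3.84 bits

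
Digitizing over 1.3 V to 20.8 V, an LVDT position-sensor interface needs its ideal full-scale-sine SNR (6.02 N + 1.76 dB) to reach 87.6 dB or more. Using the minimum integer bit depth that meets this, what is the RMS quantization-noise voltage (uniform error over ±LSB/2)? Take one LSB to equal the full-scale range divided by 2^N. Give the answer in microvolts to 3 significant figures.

172 µV

Full-scale range = 20.8 V − (1.3 V) = 19.5 V.
Solving 6.02 N ≥ 87.6 − 1.76: N ≥ 14.259. Round up → N = 15.
One LSB is 19.5 V / 32768 = 0.59509 mV.
σ_q = LSB/√12 = 0.59509 mV/3.4641 = 172 µV.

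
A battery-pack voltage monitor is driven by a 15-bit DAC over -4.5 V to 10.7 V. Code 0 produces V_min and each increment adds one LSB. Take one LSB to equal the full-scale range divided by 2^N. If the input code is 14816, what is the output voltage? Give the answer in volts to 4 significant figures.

2.373 V

The full-scale span is 10.7 − (-4.5) = 15.2 V. LSB = 15.2 V / 2^15.
Output = V_min + (14816/32768) × range = -4.5 + 0.452148 × 15.2 V
      = -4.5 V + 6.87266 V = 2.37266 V.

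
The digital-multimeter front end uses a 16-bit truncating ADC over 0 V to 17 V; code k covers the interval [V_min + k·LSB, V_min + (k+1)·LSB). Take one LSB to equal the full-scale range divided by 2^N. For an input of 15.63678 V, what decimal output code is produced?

60280

Span = 17 V. LSB = 17 V / 2^16 ≈ 259.4 µV.
code = ⌊(V_in − V_min)/LSB⌋ = ⌊(V_in − V_min) × 2^16 / range⌋
     = ⌊(15.63678 − (0)) × 65536 / 17⌋ = ⌊15.63678 × 65536/17⌋
     = ⌊60280.707⌋ = 60280.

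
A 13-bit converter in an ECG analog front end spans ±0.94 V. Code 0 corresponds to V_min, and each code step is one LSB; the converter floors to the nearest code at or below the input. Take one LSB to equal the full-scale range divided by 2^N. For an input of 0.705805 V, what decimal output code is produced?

7171

Range = 0.94 − (-0.94) = 1.88 V. LSB = 1.88 V / 2^13 ≈ 229.5 µV.
code = ⌊(V_in − V_min)/LSB⌋ = ⌊(V_in − V_min) × 2^13 / range⌋
     = ⌊(0.705805 − (-0.94)) × 8192 / 1.88⌋ = ⌊1.645805 × 8192/1.88⌋
     = ⌊7171.508⌋ = 7171.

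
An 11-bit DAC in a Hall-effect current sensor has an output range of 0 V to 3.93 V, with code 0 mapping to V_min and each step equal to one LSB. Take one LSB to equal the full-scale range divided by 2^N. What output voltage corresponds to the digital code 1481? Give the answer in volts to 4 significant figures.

2.842 V

Span = 3.93 V. LSB = 3.93 V / 2^11.
Output = V_min + (1481/2048) × range = 0 + 0.723145 × 3.93 V
      = 0 V + 2.84196 V = 2.84196 V.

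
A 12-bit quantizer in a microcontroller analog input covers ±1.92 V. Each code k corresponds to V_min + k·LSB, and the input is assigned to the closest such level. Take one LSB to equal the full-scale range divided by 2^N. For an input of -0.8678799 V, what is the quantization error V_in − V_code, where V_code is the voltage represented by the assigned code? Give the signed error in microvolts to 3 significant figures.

Span: 1.92 V − (-1.92 V) = 3.84 V. LSB = 3.84 V / 2^12 ≈ 0.9375 mV.
Position in LSBs: (-0.8678799 − (-1.92)) × 4096/3.84 = 1122.2614; rounding gives k = 1122.
V_code = V_min + k × range/2^12 = -1.92 + 1122 × 3.84/4096 = -0.8681250000 V.
Error = V_in − V_code = -0.8678799 − (-0.8681250000) = +245 µV.

+245 µV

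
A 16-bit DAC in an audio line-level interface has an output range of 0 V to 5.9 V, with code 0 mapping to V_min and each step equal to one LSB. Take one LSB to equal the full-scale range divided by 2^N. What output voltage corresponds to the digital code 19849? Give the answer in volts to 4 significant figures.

Full-scale range = 5.9 V. LSB = 5.9 V / 2^16.
Output = V_min + (19849/65536) × range = 0 + 0.302872 × 5.9 V
      = 0 + 1.78694 = 1.78694 V.

1.787 V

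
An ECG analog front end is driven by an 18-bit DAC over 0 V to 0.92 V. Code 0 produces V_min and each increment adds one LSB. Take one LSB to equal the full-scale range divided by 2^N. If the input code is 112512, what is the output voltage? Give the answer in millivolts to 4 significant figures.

394.9 mV

Span = 0.92 V. LSB = 0.92 V / 2^18.
Output = V_min + (112512/262144) × range = 0 + 0.429199 × 0.92 V
      = 0 V + 0.394863 V = 0.394863 V.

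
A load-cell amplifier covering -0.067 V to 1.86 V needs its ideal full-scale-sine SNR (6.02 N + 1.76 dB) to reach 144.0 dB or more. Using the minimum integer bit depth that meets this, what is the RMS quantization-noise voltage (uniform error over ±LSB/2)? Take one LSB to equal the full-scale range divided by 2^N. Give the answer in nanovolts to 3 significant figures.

Range = 1.86 − (-0.067) = 1.927 V.
6.02 N + 1.76 ≥ 144.0 gives N ≥ 23.628, so the minimum integer is 24.
LSB = 1.927 V / 2^24 = 114.86 nV.
V_rms = LSB/√12 = 33.2 nV.

33.2 nV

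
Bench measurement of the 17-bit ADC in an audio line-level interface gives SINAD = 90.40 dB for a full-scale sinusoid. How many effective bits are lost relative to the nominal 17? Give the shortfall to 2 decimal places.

2.28 bits

N_eff = (90.40 − 1.76)/6.02 = 14.7243 bits.
17 − 14.7243 = 2.28 bits below nominal.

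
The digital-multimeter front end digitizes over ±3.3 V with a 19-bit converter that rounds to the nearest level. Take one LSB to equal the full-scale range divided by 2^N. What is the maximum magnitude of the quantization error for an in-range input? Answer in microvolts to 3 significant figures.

Range = 3.3 − (-3.3) = 6.6 V.
Step size = 6.6/524288 V = 12.589 µV.
|e|_max = LSB/2 = 6.29 µV.

6.29 µV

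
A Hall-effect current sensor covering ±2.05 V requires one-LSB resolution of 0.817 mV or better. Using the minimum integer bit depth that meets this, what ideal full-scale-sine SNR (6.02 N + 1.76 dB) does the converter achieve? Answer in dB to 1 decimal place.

80.0 dB

Range = 2.05 − (-2.05) = 4.1 V.
Required number of levels: 4.1/0.817 mV = 5018.4; smallest N with 2^N ≥ that is 13.
Ideal SNR at N = 13: 6.02·13 + 1.76 = 80.0 dB.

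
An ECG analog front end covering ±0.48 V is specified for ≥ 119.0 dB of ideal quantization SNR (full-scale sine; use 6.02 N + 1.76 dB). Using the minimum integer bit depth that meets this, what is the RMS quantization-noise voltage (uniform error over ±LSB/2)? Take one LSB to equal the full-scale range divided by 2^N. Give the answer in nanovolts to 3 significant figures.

Range = 0.48 − (-0.48) = 0.96 V.
N ≥ (119.0 − 1.76)/6.02 = 19.475 → N_min = 20.
LSB = 0.96 V / 2^20 = 0.91553 µV.
σ_q = LSB/√12 = 0.91553 µV/3.4641 = 264 nV.

264 nV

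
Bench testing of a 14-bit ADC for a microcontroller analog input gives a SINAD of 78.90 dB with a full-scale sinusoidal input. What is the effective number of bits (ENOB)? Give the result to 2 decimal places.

(78.90 − 1.76) / 6.02 = 77.14/6.02 = 12.8140 effective bits.

12.81 bits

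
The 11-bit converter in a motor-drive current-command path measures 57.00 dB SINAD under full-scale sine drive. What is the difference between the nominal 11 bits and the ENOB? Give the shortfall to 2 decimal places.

Effective bits = (57.00 − 1.76)/6.02 = 9.1761.
Lost resolution: 11 − 9.1761 = 1.8239 bits.

1.82 bits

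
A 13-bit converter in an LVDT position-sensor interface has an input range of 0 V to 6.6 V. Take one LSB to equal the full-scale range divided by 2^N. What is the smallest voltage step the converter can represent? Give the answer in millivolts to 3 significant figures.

0.806 mV

Span = 6.6 V.
2^13 = 8192 levels.
LSB = 6.6 V / 2^13 = 0.806 mV.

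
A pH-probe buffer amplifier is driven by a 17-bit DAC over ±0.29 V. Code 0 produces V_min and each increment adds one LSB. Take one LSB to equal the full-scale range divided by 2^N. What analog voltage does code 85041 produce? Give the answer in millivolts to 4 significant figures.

86.31 mV

Full-scale range = 0.29 V − (-0.29 V) = 0.58 V. LSB = 0.58 V / 2^17.
Output = V_min + (85041/131072) × range = -0.29 + 0.648811 × 0.58 V
      = -0.29 + 0.376311 = 0.0863106 V.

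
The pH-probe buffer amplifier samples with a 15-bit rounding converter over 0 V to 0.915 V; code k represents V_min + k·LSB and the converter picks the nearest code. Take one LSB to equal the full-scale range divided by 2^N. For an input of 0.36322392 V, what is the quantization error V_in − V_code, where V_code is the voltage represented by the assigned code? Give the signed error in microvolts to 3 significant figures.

−6.06 µV

Full-scale range = 0.915 V. LSB = 0.915 V / 2^15 ≈ 27.92 µV.
Position in LSBs: (0.36322392 − (0)) × 32768/0.915 = 13007.7830; rounding gives k = 13008.
V_code = V_min + k × range/2^15 = 0 + 13008 × 0.915/32768 = 0.36322998047 V.
Error = V_in − V_code = 0.36322392 − (0.36322998047) = −6.06 µV.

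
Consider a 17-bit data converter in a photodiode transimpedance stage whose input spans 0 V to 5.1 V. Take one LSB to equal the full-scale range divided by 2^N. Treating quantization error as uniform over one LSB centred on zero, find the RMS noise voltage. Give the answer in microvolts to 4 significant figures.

11.23 µV

Range is 5.1 V.
Step size = 5.1/131072 V = 38.9099 µV.
RMS of a uniform error over width LSB is LSB/√12 = 11.23 µV.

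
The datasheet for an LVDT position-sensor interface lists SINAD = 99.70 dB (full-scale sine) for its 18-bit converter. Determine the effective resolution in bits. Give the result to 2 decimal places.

Inverting SNR = 6.02 N + 1.76: N_eff = (99.70 − 1.76)/6.02 = 16.2691.

16.27 bits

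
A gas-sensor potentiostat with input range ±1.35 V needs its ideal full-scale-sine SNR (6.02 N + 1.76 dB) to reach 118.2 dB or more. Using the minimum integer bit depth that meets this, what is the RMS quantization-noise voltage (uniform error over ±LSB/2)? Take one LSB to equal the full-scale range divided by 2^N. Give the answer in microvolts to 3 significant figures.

0.743 µV

The full-scale span is 1.35 − (-1.35) = 2.7 V.
6.02 N + 1.76 ≥ 118.2 gives N ≥ 19.342, so the minimum integer is 20.
LSB = 2.7 V ÷ 2^20 = 2.7/1048576 V = 2.5749 µV.
RMS noise = LSB/√12 = 0.743 µV.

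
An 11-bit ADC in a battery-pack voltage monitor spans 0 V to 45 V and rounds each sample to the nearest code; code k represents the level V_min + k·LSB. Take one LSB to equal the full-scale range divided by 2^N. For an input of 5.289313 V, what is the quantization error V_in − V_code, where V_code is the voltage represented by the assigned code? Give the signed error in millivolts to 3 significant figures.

−6.10 mV

Range is 45 V. LSB = 45 V / 2^11 ≈ 21.97 mV.
(V_in − V_min)/LSB = (5.289313 − (0)) × 2048/45 = 240.7225 → nearest code k = 241.
V_code = 0 + (241/2048) × 45 = 5.295410156 V.
V_in − V_code = 5.289313 − (5.295410156) = −6.10 mV.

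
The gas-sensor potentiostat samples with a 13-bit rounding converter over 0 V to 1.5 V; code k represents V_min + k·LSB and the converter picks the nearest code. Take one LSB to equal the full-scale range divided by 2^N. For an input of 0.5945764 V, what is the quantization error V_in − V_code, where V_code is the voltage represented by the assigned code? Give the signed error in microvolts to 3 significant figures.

V_FS = 1.5 V. LSB = 1.5 V / 2^13 ≈ 183.1 µV.
Position in LSBs: (0.5945764 − (0)) × 8192/1.5 = 3247.1799; rounding gives k = 3247.
Reconstructed level: 0 + 3247 × 1.5/8192 V = 0.5945434570 V.
Error = V_in − V_code = 0.5945764 − (0.5945434570) = +32.9 µV.

+32.9 µV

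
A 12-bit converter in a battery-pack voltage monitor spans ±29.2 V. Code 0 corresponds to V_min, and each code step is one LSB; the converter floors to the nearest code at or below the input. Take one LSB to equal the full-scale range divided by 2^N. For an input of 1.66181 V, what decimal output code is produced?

Full-scale range = 29.2 V − (-29.2 V) = 58.4 V. LSB = 58.4 V / 2^12 ≈ 14.26 mV.
code = ⌊(V_in − V_min)/LSB⌋ = ⌊(V_in − V_min) × 2^12 / range⌋
     = ⌊(1.66181 − (-29.2)) × 4096 / 58.4⌋ = ⌊30.86181 × 4096/58.4⌋
     = ⌊2164.554⌋ = 2164.

2164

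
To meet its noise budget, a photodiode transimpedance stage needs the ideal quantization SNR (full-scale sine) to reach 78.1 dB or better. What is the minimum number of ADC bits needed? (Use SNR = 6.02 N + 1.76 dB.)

Required N = ⌈(78.1 − 1.76)/6.02⌉ = ⌈12.681⌉ = 13.

13 bits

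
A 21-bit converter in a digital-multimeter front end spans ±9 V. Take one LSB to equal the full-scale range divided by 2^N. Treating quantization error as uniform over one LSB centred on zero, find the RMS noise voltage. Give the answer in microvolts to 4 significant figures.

2.478 µV

Range = 9 − (-9) = 18 V.
LSB = 18 V ÷ 2^21 = 18/2097152 V = 8.58307 µV.
σ_q = LSB/√12 = 8.58307 µV/3.4641 = 2.478 µV.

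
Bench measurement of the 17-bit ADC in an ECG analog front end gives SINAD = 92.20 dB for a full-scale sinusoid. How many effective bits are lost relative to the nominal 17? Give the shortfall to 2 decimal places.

1.98 bits

ENOB = (SINAD − 1.76)/6.02 = (92.20 − 1.76)/6.02 = 15.0233 bits.
17 − 15.0233 = 1.98 bits below nominal.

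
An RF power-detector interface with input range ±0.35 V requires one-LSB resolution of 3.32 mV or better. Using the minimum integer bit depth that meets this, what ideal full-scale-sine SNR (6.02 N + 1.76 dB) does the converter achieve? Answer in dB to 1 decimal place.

Full-scale range = 0.35 V − (-0.35 V) = 0.7 V.
0.7 V / 3.32 mV = 210.8. Since 2^7 = 128 and 2^8 = 256, N = 8.
Ideal SNR at N = 8: 6.02·8 + 1.76 = 49.9 dB.

49.9 dB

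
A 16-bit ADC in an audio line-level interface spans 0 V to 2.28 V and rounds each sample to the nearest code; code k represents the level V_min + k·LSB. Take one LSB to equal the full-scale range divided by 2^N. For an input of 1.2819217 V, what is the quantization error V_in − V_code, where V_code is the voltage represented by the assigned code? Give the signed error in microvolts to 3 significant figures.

+13.1 µV

V_FS = 2.28 V. LSB = 2.28 V / 2^16 ≈ 34.79 µV.
(V_in − V_min)/LSB = (1.2819217 − (0)) × 65536/2.28 = 36847.3774 → nearest code k = 36847.
V_code = 0 + (36847/65536) × 2.28 = 1.2819085693 V.
V_in − V_code = 1.2819217 − (1.2819085693) = +13.1 µV.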